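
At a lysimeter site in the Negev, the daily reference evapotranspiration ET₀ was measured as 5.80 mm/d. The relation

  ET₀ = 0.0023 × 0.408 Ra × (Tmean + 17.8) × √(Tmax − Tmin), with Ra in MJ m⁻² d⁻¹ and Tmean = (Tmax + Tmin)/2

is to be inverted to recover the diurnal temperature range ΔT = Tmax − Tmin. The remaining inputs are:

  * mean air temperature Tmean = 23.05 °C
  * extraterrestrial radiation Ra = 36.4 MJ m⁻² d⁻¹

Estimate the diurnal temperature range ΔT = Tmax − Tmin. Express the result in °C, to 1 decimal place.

17.3 °C

√ΔT = ET₀ / [0.0023 × 0.408 × Ra × (Tmean+17.8)] = 5.80 / (0.0023 × 14.8512 × 40.85) = 4.1567
ΔT = 4.1567² = 17.278 °C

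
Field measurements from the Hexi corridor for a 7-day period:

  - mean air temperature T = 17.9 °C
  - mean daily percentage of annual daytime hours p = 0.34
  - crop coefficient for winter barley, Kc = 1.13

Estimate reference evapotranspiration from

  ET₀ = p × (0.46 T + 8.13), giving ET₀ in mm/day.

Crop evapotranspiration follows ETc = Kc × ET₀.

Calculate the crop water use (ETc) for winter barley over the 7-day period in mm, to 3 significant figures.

44.0 mm

ET₀ = 0.34 × (0.46 × 17.9 + 8.13) = 0.34 × 16.364 = 5.5638 mm/d
ETc = Kc × ET₀ = 1.13 × 5.5638 = 6.2871 mm/d
Over 7 days: 6.2871 × 7 = 44.010 mm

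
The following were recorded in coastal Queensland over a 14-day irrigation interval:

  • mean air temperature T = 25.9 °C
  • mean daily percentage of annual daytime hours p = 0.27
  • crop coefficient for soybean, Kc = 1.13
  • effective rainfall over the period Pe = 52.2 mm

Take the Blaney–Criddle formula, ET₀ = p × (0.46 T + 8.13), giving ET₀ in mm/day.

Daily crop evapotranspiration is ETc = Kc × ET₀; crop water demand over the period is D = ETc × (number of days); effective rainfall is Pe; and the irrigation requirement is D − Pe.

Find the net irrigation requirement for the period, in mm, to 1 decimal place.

33.4 mm

ET₀ = 0.27 × (0.46 × 25.9 + 8.13) = 0.27 × 20.044 = 5.4119 mm/d
ETc = Kc × ET₀ = 1.13 × 5.4119 = 6.1154 mm/d
Crop demand D = ETc × 14 d = 6.1154 × 14 = 85.616 mm
D − Pe = 85.616 − 52.2 = 33.416 mm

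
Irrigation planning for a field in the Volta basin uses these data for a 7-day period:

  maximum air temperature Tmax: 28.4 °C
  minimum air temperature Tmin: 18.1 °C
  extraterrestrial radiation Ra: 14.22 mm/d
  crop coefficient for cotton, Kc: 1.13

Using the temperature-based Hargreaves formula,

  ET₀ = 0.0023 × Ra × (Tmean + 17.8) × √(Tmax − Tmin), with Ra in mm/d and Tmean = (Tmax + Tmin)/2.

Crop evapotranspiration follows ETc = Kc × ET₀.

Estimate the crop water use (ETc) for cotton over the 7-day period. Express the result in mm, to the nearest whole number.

34 mm

Tmean = (28.4 + 18.1)/2 = 23.25 °C
ET₀ = 0.0023 × 14.22 × (23.25 + 17.8) × √10.3 = 0.0023 × 14.22 × 41.05 × 3.2094 = 4.3089 mm/d
ETc = Kc × ET₀ = 1.13 × 4.3089 = 4.8691 mm/d
Over 7 days: 4.8691 × 7 = 34.084 mm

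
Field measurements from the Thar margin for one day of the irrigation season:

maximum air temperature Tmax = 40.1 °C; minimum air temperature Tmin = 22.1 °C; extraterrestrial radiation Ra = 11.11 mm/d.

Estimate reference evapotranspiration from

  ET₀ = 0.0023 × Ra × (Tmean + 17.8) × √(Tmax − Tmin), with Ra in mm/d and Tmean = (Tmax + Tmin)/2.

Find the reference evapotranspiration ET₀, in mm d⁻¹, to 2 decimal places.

5.30 mm d⁻¹

Tmean = (40.1 + 22.1)/2 = 31.10 °C
ET₀ = 0.0023 × 11.11 × (31.10 + 17.8) × √18.0 = 0.0023 × 11.11 × 48.90 × 4.2426 = 5.3013 mm/d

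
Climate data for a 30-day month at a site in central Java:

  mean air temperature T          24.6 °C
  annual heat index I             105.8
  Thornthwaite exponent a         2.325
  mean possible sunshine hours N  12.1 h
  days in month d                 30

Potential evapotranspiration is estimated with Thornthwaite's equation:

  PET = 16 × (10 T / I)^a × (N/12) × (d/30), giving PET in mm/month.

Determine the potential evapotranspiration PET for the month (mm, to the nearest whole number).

115 mm

10T/I = 10 × 24.6 / 105.8 = 2.3251
(10T/I)^a = 2.3251^2.325 = 7.1118
Uncorrected PET = 16 × 7.1118 = 113.789 mm
Correction = (N/12)(d/30) = (12.1/12)(30/30) = 1.0083
PET = 113.789 × 1.0083 = 114.733 mm/month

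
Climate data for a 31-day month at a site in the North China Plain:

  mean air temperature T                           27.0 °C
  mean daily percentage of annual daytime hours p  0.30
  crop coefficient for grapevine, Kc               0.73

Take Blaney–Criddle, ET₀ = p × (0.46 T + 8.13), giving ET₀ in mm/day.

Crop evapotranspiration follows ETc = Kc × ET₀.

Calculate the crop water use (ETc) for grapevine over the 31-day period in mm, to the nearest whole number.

140 mm

ET₀ = 0.30 × (0.46 × 27.0 + 8.13) = 0.30 × 20.550 = 6.1650 mm/d
ETc = Kc × ET₀ = 0.73 × 6.1650 = 4.5005 mm/d
Over 31 days: 4.5005 × 31 = 139.516 mm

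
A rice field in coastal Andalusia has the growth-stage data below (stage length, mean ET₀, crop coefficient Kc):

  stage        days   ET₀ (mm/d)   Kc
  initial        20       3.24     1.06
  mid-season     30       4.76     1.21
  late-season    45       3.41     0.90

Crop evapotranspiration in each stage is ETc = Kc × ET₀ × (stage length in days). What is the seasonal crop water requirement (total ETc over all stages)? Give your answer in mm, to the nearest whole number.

380 mm

initial: 1.06 × 3.24 × 20 = 68.69 mm
mid-season: 1.21 × 4.76 × 30 = 172.79 mm
late-season: 0.90 × 3.41 × 45 = 138.11 mm
Seasonal total = 379.59 mm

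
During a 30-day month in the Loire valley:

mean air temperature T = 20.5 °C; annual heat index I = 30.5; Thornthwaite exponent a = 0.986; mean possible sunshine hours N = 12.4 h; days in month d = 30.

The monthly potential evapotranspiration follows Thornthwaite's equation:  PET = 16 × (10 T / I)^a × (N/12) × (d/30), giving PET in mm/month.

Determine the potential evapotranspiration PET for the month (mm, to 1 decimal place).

108.2 mm

10T/I = 10 × 20.5 / 30.5 = 6.7213
(10T/I)^a = 6.7213^0.986 = 6.5444
Uncorrected PET = 16 × 6.5444 = 104.710 mm
Correction = (N/12)(d/30) = (12.4/12)(30/30) = 1.0333
PET = 104.710 × 1.0333 = 108.197 mm/month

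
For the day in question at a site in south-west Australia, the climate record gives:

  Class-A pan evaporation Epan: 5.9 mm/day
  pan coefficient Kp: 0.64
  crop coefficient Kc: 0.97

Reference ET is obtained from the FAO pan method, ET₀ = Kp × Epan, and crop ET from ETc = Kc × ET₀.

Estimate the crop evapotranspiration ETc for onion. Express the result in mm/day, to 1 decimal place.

3.7 mm/day

ET₀ = 0.64 × 5.9 = 3.7760 mm/d
ETc = Kc × ET₀ = 0.97 × 3.7760 = 3.6627 mm/d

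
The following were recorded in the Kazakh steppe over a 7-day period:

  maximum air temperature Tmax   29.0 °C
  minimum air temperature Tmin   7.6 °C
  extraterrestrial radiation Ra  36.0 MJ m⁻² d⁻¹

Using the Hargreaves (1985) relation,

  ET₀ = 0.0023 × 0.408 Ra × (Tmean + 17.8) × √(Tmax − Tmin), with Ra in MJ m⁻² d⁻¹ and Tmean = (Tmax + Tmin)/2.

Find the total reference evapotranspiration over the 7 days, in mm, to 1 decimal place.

39.5 mm

Tmean = (29.0 + 7.6)/2 = 18.30 °C
0.408 Ra = 0.408 × 36.0 = 14.6880 mm/d equivalent
ET₀ = 0.0023 × 14.6880 × (18.30 + 17.8) × √21.4 = 0.0023 × 14.6880 × 36.10 × 4.6260 = 5.6416 mm/d
Over 7 days: 5.6416 × 7 = 39.491 mm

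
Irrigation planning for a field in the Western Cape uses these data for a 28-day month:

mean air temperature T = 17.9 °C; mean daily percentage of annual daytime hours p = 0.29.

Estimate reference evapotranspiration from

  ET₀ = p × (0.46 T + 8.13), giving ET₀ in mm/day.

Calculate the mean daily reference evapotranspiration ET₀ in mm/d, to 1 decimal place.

4.7 mm/d

ET₀ = 0.29 × (0.46 × 17.9 + 8.13) = 0.29 × 16.364 = 4.7456 mm/d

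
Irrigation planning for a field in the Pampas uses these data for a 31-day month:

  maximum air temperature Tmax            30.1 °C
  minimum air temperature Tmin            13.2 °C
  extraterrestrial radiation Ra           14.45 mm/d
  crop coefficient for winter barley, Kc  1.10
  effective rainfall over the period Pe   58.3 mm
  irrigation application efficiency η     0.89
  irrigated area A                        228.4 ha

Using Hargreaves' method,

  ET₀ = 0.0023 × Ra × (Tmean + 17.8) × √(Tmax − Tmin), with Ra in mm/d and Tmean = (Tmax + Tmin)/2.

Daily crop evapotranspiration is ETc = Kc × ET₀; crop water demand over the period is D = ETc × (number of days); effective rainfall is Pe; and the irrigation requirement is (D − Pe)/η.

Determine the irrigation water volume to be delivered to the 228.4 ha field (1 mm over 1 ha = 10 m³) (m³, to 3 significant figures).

Tmean = (30.1 + 13.2)/2 = 21.65 °C
ET₀ = 0.0023 × 14.45 × (21.65 + 17.8) × √16.9 = 0.0023 × 14.45 × 39.45 × 4.1110 = 5.3900 mm/d
ETc = Kc × ET₀ = 1.10 × 5.3900 = 5.9290 mm/d
Crop demand D = ETc × 31 d = 5.9290 × 31 = 183.799 mm
D − Pe = 183.799 − 58.3 = 125.499 mm
Gross irrigation = 125.499 / 0.89 = 141.010 mm
Volume = 141.010 mm × 228.4 ha × 10 = 322066.8 m³

322000 m³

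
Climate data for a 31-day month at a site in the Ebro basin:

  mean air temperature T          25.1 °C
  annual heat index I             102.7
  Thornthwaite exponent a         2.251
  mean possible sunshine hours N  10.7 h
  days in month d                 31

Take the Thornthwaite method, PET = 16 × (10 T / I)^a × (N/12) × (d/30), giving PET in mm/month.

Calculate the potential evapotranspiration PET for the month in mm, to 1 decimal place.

10T/I = 10 × 25.1 / 102.7 = 2.4440
(10T/I)^a = 2.4440^2.251 = 7.4751
Uncorrected PET = 16 × 7.4751 = 119.602 mm
Correction = (N/12)(d/30) = (10.7/12)(31/30) = 0.9214
PET = 119.602 × 0.9214 = 110.201 mm/month

110.2 mm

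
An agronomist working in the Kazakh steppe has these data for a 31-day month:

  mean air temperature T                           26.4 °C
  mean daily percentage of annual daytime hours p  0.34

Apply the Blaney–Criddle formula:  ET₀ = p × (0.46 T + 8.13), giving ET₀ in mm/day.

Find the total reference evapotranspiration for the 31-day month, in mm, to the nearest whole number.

214 mm

ET₀ = 0.34 × (0.46 × 26.4 + 8.13) = 0.34 × 20.274 = 6.8932 mm/d
Monthly total = 6.8932 × 31 = 213.689 mm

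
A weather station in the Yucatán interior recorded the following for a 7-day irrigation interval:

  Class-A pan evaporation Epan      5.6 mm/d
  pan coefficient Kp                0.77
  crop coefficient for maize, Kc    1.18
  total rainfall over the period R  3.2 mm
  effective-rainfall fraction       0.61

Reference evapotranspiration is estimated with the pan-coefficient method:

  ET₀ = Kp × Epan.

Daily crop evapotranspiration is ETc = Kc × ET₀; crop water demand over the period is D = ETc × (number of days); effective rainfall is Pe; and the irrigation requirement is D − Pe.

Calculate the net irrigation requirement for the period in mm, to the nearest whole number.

34 mm

ET₀ = 0.77 × 5.6 = 4.3120 mm/d
ETc = Kc × ET₀ = 1.18 × 4.3120 = 5.0882 mm/d
Crop demand D = ETc × 7 d = 5.0882 × 7 = 35.617 mm
Pe = 0.61 × 3.2 = 1.952 mm
D − Pe = 35.617 − 1.952 = 33.665 mm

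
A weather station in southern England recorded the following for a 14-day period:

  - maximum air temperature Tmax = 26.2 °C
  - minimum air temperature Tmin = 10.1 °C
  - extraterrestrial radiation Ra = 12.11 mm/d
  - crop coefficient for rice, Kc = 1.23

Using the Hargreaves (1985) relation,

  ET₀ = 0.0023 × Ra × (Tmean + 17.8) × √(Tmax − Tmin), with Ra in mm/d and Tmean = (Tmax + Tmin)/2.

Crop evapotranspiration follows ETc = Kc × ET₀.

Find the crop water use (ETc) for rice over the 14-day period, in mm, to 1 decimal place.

69.2 mm

Tmean = (26.2 + 10.1)/2 = 18.15 °C
ET₀ = 0.0023 × 12.11 × (18.15 + 17.8) × √16.1 = 0.0023 × 12.11 × 35.95 × 4.0125 = 4.0178 mm/d
ETc = Kc × ET₀ = 1.23 × 4.0178 = 4.9419 mm/d
Over 14 days: 4.9419 × 14 = 69.187 mm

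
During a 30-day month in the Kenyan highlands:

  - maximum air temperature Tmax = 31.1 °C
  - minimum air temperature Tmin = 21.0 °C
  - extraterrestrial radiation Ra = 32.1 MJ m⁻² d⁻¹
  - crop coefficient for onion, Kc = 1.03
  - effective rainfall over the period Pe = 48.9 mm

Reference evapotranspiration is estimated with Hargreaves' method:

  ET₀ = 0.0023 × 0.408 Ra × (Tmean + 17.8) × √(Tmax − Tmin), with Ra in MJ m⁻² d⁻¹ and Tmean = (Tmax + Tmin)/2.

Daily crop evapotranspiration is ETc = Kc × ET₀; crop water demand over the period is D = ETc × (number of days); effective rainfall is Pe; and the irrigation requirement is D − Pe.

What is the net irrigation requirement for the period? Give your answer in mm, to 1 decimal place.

80.8 mm

Tmean = (31.1 + 21.0)/2 = 26.05 °C
0.408 Ra = 0.408 × 32.1 = 13.0968 mm/d equivalent
ET₀ = 0.0023 × 13.0968 × (26.05 + 17.8) × √10.1 = 0.0023 × 13.0968 × 43.85 × 3.1780 = 4.1977 mm/d
ETc = Kc × ET₀ = 1.03 × 4.1977 = 4.3236 mm/d
Crop demand D = ETc × 30 d = 4.3236 × 30 = 129.708 mm
D − Pe = 129.708 − 48.9 = 80.808 mm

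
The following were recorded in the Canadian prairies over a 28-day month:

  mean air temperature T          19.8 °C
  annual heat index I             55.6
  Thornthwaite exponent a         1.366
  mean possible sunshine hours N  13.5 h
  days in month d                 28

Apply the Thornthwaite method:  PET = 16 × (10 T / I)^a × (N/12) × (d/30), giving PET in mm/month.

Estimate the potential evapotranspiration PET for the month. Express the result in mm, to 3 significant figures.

95.2 mm

10T/I = 10 × 19.8 / 55.6 = 3.5612
(10T/I)^a = 3.5612^1.366 = 5.6687
Uncorrected PET = 16 × 5.6687 = 90.699 mm
Correction = (N/12)(d/30) = (13.5/12)(28/30) = 1.0500
PET = 90.699 × 1.0500 = 95.234 mm/month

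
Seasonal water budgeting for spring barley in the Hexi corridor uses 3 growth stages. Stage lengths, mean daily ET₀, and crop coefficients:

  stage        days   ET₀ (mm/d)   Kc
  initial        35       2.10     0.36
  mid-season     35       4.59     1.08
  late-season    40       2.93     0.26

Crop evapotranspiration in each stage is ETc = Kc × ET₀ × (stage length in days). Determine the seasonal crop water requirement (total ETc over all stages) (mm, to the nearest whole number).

230 mm

initial: 0.36 × 2.10 × 35 = 26.46 mm
mid-season: 1.08 × 4.59 × 35 = 173.50 mm
late-season: 0.26 × 2.93 × 40 = 30.47 mm
Seasonal total = 230.43 mm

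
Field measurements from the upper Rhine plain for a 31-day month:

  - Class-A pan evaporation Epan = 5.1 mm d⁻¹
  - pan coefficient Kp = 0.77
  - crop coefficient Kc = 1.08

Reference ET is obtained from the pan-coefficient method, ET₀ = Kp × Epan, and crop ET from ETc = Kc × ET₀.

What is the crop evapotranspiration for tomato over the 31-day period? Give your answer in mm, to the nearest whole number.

131 mm

ET₀ = 0.77 × 5.1 = 3.9270 mm/d
ETc = Kc × ET₀ = 1.08 × 3.9270 = 4.2412 mm/d
Over 31 days: 4.2412 × 31 = 131.477 mm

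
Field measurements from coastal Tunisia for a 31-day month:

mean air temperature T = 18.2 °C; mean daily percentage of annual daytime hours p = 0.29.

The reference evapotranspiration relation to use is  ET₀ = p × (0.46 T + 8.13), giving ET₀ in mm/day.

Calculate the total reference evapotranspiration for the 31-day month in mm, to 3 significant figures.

148 mm

ET₀ = 0.29 × (0.46 × 18.2 + 8.13) = 0.29 × 16.502 = 4.7856 mm/d
Monthly total = 4.7856 × 31 = 148.354 mm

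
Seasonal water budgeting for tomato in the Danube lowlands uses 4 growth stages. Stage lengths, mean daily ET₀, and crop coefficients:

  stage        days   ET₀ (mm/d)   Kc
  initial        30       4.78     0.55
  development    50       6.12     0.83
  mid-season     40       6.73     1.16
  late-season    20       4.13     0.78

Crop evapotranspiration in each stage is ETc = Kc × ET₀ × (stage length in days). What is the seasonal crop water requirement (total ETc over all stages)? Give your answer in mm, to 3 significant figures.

initial: 0.55 × 4.78 × 30 = 78.87 mm
development: 0.83 × 6.12 × 50 = 253.98 mm
mid-season: 1.16 × 6.73 × 40 = 312.27 mm
late-season: 0.78 × 4.13 × 20 = 64.43 mm
Seasonal total = 709.55 mm

710 mm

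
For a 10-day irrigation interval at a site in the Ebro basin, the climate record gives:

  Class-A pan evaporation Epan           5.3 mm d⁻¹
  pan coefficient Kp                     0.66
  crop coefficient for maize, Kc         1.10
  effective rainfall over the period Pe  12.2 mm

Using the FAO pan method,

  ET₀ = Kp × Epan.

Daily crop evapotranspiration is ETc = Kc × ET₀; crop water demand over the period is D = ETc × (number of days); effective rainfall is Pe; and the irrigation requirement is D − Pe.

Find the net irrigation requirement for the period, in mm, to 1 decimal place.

26.3 mm

ET₀ = 0.66 × 5.3 = 3.4980 mm/d
ETc = Kc × ET₀ = 1.10 × 3.4980 = 3.8478 mm/d
Crop demand D = ETc × 10 d = 3.8478 × 10 = 38.478 mm
D − Pe = 38.478 − 12.2 = 26.278 mm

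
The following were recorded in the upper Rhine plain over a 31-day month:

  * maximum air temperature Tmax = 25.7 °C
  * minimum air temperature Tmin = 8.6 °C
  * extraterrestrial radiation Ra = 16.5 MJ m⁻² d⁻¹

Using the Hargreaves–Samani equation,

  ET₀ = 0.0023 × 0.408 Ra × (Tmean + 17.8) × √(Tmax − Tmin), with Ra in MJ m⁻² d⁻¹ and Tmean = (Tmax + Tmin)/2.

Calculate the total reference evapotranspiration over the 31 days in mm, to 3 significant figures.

69.4 mm

Tmean = (25.7 + 8.6)/2 = 17.15 °C
0.408 Ra = 0.408 × 16.5 = 6.7320 mm/d equivalent
ET₀ = 0.0023 × 6.7320 × (17.15 + 17.8) × √17.1 = 0.0023 × 6.7320 × 34.95 × 4.1352 = 2.2378 mm/d
Over 31 days: 2.2378 × 31 = 69.372 mm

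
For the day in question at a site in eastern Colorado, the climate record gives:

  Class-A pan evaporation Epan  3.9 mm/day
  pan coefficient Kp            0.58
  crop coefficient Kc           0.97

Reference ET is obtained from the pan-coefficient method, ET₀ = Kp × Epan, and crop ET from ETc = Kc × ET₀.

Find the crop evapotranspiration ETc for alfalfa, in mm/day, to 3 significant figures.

2.19 mm/day

ET₀ = 0.58 × 3.9 = 2.2620 mm/d
ETc = Kc × ET₀ = 0.97 × 2.2620 = 2.1941 mm/d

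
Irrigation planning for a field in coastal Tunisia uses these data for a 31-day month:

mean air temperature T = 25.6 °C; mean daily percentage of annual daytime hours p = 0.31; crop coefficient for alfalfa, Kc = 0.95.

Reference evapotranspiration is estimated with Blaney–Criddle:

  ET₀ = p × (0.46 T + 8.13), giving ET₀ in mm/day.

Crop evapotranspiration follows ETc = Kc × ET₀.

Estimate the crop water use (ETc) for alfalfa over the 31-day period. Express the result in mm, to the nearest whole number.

ET₀ = 0.31 × (0.46 × 25.6 + 8.13) = 0.31 × 19.906 = 6.1709 mm/d
ETc = Kc × ET₀ = 0.95 × 6.1709 = 5.8624 mm/d
Over 31 days: 5.8624 × 31 = 181.734 mm

182 mm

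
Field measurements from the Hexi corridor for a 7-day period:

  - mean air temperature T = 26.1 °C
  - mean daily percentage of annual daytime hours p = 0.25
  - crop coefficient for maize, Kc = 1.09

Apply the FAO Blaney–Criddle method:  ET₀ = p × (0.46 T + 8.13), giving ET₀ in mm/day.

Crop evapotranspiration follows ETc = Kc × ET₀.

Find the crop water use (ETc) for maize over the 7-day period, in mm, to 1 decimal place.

38.4 mm

ET₀ = 0.25 × (0.46 × 26.1 + 8.13) = 0.25 × 20.136 = 5.0340 mm/d
ETc = Kc × ET₀ = 1.09 × 5.0340 = 5.4871 mm/d
Over 7 days: 5.4871 × 7 = 38.410 mm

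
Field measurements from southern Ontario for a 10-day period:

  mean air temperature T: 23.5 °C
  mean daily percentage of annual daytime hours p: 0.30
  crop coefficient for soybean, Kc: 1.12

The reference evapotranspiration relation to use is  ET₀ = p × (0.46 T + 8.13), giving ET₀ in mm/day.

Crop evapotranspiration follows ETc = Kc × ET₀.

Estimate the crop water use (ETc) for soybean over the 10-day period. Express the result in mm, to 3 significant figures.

63.6 mm

ET₀ = 0.30 × (0.46 × 23.5 + 8.13) = 0.30 × 18.940 = 5.6820 mm/d
ETc = Kc × ET₀ = 1.12 × 5.6820 = 6.3638 mm/d
Over 10 days: 6.3638 × 10 = 63.638 mm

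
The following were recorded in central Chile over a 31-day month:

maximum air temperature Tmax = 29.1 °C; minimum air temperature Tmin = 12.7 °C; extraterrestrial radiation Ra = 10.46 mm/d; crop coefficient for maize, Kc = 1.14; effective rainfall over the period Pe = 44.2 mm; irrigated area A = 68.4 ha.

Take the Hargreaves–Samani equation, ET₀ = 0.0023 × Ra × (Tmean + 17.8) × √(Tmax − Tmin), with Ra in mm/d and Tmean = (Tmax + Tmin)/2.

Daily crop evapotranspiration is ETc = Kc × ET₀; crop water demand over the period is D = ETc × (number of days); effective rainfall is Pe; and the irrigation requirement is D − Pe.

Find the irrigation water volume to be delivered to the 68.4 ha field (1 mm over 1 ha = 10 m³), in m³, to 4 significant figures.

60910 m³

Tmean = (29.1 + 12.7)/2 = 20.90 °C
ET₀ = 0.0023 × 10.46 × (20.90 + 17.8) × √16.4 = 0.0023 × 10.46 × 38.70 × 4.0497 = 3.7705 mm/d
ETc = Kc × ET₀ = 1.14 × 3.7705 = 4.2984 mm/d
Crop demand D = ETc × 31 d = 4.2984 × 31 = 133.250 mm
D − Pe = 133.250 − 44.2 = 89.050 mm
Volume = 89.050 mm × 68.4 ha × 10 = 60910.2 m³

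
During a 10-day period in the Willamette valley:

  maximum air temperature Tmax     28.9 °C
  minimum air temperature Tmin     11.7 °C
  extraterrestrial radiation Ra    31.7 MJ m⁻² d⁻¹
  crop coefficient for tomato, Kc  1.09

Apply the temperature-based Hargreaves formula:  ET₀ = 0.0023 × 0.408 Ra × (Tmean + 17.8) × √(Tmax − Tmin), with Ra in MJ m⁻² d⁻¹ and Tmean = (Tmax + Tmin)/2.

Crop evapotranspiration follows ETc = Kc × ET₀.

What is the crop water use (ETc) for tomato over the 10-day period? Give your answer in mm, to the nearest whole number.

Tmean = (28.9 + 11.7)/2 = 20.30 °C
0.408 Ra = 0.408 × 31.7 = 12.9336 mm/d equivalent
ET₀ = 0.0023 × 12.9336 × (20.30 + 17.8) × √17.2 = 0.0023 × 12.9336 × 38.10 × 4.1473 = 4.7004 mm/d
ETc = Kc × ET₀ = 1.09 × 4.7004 = 5.1234 mm/d
Over 10 days: 5.1234 × 10 = 51.234 mm

51 mm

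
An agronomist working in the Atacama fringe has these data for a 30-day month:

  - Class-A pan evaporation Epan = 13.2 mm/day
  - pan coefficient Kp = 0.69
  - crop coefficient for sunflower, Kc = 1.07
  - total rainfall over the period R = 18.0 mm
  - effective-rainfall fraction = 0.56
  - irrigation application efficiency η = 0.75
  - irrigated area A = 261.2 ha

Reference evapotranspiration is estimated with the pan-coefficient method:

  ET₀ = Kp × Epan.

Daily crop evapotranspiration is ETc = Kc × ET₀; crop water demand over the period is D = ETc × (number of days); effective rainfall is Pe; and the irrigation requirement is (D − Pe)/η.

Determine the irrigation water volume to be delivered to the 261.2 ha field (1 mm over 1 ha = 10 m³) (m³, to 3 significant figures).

983000 m³

ET₀ = 0.69 × 13.2 = 9.1080 mm/d
ETc = Kc × ET₀ = 1.07 × 9.1080 = 9.7456 mm/d
Crop demand D = ETc × 30 d = 9.7456 × 30 = 292.368 mm
Pe = 0.56 × 18.0 = 10.080 mm
D − Pe = 292.368 − 10.080 = 282.288 mm
Gross irrigation = 282.288 / 0.75 = 376.384 mm
Volume = 376.384 mm × 261.2 ha × 10 = 983115.0 m³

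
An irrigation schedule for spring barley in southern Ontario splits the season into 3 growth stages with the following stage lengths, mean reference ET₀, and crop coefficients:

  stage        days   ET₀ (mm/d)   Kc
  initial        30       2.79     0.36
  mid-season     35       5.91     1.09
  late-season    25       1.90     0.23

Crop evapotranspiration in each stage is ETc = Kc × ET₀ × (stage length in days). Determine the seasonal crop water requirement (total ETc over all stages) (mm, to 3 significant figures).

initial: 0.36 × 2.79 × 30 = 30.13 mm
mid-season: 1.09 × 5.91 × 35 = 225.47 mm
late-season: 0.23 × 1.90 × 25 = 10.93 mm
Seasonal total = 266.53 mm

267 mm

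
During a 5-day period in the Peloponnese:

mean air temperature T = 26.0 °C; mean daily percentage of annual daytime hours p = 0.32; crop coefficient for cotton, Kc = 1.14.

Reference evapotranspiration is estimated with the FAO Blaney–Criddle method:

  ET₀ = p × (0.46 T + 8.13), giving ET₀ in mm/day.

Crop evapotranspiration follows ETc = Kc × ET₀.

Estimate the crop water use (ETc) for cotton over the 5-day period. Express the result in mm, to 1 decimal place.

36.6 mm

ET₀ = 0.32 × (0.46 × 26.0 + 8.13) = 0.32 × 20.090 = 6.4288 mm/d
ETc = Kc × ET₀ = 1.14 × 6.4288 = 7.3288 mm/d
Over 5 days: 7.3288 × 5 = 36.644 mm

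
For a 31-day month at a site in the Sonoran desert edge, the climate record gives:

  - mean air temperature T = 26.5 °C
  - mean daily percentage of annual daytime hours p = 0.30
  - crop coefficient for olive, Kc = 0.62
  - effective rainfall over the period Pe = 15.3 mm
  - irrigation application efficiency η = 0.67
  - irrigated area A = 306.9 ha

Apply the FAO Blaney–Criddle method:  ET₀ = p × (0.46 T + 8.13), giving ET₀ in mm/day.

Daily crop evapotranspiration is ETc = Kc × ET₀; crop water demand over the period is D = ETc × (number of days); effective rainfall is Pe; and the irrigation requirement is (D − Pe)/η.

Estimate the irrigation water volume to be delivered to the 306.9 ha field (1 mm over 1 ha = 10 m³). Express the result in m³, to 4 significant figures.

ET₀ = 0.30 × (0.46 × 26.5 + 8.13) = 0.30 × 20.320 = 6.0960 mm/d
ETc = Kc × ET₀ = 0.62 × 6.0960 = 3.7795 mm/d
Crop demand D = ETc × 31 d = 3.7795 × 31 = 117.165 mm
D − Pe = 117.165 − 15.3 = 101.865 mm
Gross irrigation = 101.865 / 0.67 = 152.037 mm
Volume = 152.037 mm × 306.9 ha × 10 = 466601.6 m³

466600 m³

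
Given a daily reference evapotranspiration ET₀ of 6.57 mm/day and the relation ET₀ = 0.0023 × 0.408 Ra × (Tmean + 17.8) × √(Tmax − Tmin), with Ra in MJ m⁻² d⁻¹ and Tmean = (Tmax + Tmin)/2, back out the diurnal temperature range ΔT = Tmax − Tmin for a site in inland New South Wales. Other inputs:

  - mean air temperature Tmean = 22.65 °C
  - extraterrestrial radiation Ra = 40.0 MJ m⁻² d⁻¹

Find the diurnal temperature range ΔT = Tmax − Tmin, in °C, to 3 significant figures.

√ΔT = ET₀ / [0.0023 × 0.408 × Ra × (Tmean+17.8)] = 6.57 / (0.0023 × 16.3200 × 40.45) = 4.3271
ΔT = 4.3271² = 18.724 °C

18.7 °C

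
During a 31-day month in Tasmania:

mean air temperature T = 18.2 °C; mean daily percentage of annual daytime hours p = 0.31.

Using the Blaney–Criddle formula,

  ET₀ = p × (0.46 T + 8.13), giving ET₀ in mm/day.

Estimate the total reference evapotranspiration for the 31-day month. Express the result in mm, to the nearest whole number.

ET₀ = 0.31 × (0.46 × 18.2 + 8.13) = 0.31 × 16.502 = 5.1156 mm/d
Monthly total = 5.1156 × 31 = 158.584 mm

159 mm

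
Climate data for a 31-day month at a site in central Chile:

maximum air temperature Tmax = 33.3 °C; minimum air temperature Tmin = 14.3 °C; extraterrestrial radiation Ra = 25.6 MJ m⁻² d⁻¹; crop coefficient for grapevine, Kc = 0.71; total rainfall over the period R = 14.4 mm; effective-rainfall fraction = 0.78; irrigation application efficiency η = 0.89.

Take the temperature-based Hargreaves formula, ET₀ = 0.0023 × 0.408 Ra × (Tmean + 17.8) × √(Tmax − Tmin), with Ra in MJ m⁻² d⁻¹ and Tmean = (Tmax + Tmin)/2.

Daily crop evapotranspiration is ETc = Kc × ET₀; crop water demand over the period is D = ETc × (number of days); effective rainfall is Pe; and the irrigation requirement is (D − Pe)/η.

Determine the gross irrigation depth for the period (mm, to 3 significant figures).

95.1 mm

Tmean = (33.3 + 14.3)/2 = 23.80 °C
0.408 Ra = 0.408 × 25.6 = 10.4448 mm/d equivalent
ET₀ = 0.0023 × 10.4448 × (23.80 + 17.8) × √19.0 = 0.0023 × 10.4448 × 41.60 × 4.3589 = 4.3561 mm/d
ETc = Kc × ET₀ = 0.71 × 4.3561 = 3.0928 mm/d
Crop demand D = ETc × 31 d = 3.0928 × 31 = 95.877 mm
Pe = 0.78 × 14.4 = 11.232 mm
D − Pe = 95.877 − 11.232 = 84.645 mm
Gross irrigation = 84.645 / 0.89 = 95.107 mm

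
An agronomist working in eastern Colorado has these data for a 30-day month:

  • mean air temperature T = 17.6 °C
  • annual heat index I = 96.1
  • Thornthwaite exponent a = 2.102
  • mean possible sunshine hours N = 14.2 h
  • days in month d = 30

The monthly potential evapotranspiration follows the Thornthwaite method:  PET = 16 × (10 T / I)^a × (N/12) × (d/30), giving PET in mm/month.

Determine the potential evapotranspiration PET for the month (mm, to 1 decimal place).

10T/I = 10 × 17.6 / 96.1 = 1.8314
(10T/I)^a = 1.8314^2.102 = 3.5676
Uncorrected PET = 16 × 3.5676 = 57.082 mm
Correction = (N/12)(d/30) = (14.2/12)(30/30) = 1.1833
PET = 57.082 × 1.1833 = 67.545 mm/month

67.5 mm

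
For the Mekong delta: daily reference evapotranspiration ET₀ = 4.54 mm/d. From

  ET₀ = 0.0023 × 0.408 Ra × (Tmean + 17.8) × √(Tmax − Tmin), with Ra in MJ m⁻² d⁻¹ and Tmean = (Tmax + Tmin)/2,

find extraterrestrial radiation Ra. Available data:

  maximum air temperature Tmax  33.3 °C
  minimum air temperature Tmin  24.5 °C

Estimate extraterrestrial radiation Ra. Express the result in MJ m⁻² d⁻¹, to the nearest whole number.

Tmean = (33.3+24.5)/2 = 28.90 °C; ΔT = 8.8
Ra = ET₀ / [0.0023 × 0.408 × (Tmean+17.8) × √ΔT]
   = 4.54 / (0.0023 × 0.408 × 46.70 × 2.9665) = 34.923 MJ m⁻² d⁻¹

35 MJ m⁻² d⁻¹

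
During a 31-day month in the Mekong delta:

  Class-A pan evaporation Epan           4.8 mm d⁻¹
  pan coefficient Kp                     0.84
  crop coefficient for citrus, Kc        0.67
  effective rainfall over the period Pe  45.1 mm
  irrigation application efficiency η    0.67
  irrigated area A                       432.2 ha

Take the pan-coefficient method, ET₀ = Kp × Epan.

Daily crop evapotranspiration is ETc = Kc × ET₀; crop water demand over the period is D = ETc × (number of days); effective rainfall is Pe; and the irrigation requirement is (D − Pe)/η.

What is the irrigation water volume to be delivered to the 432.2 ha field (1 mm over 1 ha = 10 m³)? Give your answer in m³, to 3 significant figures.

ET₀ = 0.84 × 4.8 = 4.0320 mm/d
ETc = Kc × ET₀ = 0.67 × 4.0320 = 2.7014 mm/d
Crop demand D = ETc × 31 d = 2.7014 × 31 = 83.743 mm
D − Pe = 83.743 − 45.1 = 38.643 mm
Gross irrigation = 38.643 / 0.67 = 57.676 mm
Volume = 57.676 mm × 432.2 ha × 10 = 249275.7 m³

249000 m³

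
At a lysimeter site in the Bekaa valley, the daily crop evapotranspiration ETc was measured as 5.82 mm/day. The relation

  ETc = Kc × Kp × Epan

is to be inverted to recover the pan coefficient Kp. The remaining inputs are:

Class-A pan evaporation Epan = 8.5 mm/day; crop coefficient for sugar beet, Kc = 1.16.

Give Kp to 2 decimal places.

ETc = Kc × Kp × Epan  ⇒  Kp = ETc / (Kc × Epan)
Kp = 5.82 / (1.16 × 8.5) = 5.82 / 9.860 = 0.5903

0.59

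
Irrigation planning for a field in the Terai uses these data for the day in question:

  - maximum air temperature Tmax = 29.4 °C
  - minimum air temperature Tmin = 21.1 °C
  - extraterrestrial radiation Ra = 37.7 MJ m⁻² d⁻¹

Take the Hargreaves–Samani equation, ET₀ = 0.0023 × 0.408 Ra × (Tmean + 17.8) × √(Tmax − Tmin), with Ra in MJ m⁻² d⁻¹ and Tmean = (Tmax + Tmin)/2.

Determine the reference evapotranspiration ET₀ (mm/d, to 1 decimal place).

Tmean = (29.4 + 21.1)/2 = 25.25 °C
0.408 Ra = 0.408 × 37.7 = 15.3816 mm/d equivalent
ET₀ = 0.0023 × 15.3816 × (25.25 + 17.8) × √8.3 = 0.0023 × 15.3816 × 43.05 × 2.8810 = 4.3878 mm/d

4.4 mm/d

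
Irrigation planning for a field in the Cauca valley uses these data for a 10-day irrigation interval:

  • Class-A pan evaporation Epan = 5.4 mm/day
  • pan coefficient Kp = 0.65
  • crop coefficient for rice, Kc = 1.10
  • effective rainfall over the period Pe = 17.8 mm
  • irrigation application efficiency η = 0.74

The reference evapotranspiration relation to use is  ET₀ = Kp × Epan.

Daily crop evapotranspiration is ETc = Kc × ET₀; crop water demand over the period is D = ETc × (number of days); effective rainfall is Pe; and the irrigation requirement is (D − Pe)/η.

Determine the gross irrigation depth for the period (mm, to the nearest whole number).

28 mm

ET₀ = 0.65 × 5.4 = 3.5100 mm/d
ETc = Kc × ET₀ = 1.10 × 3.5100 = 3.8610 mm/d
Crop demand D = ETc × 10 d = 3.8610 × 10 = 38.610 mm
D − Pe = 38.610 − 17.8 = 20.810 mm
Gross irrigation = 20.810 / 0.74 = 28.122 mm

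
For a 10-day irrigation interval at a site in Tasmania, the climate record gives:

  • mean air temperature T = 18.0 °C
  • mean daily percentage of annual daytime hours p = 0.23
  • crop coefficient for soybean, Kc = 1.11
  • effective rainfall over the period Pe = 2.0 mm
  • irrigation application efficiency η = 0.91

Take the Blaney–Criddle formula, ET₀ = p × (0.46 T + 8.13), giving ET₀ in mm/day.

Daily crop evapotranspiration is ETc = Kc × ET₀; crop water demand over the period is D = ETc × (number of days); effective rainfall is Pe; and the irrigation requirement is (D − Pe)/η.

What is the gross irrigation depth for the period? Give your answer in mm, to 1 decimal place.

ET₀ = 0.23 × (0.46 × 18.0 + 8.13) = 0.23 × 16.410 = 3.7743 mm/d
ETc = Kc × ET₀ = 1.11 × 3.7743 = 4.1895 mm/d
Crop demand D = ETc × 10 d = 4.1895 × 10 = 41.895 mm
D − Pe = 41.895 − 2.0 = 39.895 mm
Gross irrigation = 39.895 / 0.91 = 43.841 mm

43.8 mm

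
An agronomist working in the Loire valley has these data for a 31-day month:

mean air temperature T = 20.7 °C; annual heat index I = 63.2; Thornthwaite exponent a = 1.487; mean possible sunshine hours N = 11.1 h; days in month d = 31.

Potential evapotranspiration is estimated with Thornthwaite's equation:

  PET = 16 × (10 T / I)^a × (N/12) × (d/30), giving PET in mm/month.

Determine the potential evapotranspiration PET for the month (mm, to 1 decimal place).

10T/I = 10 × 20.7 / 63.2 = 3.2753
(10T/I)^a = 3.2753^1.487 = 5.8368
Uncorrected PET = 16 × 5.8368 = 93.389 mm
Correction = (N/12)(d/30) = (11.1/12)(31/30) = 0.9558
PET = 93.389 × 0.9558 = 89.261 mm/month

89.3 mm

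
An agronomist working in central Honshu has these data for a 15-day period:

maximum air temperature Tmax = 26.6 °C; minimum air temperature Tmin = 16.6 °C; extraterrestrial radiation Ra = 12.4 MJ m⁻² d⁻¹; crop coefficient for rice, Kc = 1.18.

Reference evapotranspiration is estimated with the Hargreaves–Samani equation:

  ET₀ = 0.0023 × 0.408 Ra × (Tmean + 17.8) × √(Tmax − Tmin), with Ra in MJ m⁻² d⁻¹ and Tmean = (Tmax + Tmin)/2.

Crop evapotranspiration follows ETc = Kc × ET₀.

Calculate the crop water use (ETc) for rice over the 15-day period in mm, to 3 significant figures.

25.7 mm

Tmean = (26.6 + 16.6)/2 = 21.60 °C
0.408 Ra = 0.408 × 12.4 = 5.0592 mm/d equivalent
ET₀ = 0.0023 × 5.0592 × (21.60 + 17.8) × √10.0 = 0.0023 × 5.0592 × 39.40 × 3.1623 = 1.4498 mm/d
ETc = Kc × ET₀ = 1.18 × 1.4498 = 1.7108 mm/d
Over 15 days: 1.7108 × 15 = 25.662 mm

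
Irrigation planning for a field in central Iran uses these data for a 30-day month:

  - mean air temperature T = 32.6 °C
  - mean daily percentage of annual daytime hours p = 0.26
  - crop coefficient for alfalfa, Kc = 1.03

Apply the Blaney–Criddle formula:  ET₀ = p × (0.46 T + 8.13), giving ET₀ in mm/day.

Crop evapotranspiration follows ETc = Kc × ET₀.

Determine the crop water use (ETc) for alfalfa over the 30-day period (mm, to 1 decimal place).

185.8 mm

ET₀ = 0.26 × (0.46 × 32.6 + 8.13) = 0.26 × 23.126 = 6.0128 mm/d
ETc = Kc × ET₀ = 1.03 × 6.0128 = 6.1932 mm/d
Over 30 days: 6.1932 × 30 = 185.796 mm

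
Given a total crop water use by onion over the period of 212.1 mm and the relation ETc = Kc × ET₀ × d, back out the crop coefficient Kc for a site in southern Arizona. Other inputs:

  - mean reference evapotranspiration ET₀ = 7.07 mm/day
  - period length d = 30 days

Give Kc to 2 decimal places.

1.00

ETc = Kc × ET₀ × d  ⇒  Kc = ETc / (ET₀ × d)
Kc = 212.1 / (7.07 × 30) = 212.1 / 212.10 = 1.0000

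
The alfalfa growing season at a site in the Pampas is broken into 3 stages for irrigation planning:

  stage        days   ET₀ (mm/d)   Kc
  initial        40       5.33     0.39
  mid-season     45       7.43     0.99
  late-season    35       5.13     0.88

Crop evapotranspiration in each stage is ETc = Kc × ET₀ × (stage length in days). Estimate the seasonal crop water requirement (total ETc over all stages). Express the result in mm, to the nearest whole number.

572 mm

initial: 0.39 × 5.33 × 40 = 83.15 mm
mid-season: 0.99 × 7.43 × 45 = 331.01 mm
late-season: 0.88 × 5.13 × 35 = 158.00 mm
Seasonal total = 572.16 mm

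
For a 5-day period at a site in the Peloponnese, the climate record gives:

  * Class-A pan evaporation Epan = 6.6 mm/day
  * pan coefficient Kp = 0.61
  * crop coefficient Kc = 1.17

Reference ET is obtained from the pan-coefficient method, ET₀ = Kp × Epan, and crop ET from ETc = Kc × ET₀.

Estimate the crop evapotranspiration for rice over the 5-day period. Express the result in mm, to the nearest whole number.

24 mm

ET₀ = 0.61 × 6.6 = 4.0260 mm/d
ETc = Kc × ET₀ = 1.17 × 4.0260 = 4.7104 mm/d
Over 5 days: 4.7104 × 5 = 23.552 mm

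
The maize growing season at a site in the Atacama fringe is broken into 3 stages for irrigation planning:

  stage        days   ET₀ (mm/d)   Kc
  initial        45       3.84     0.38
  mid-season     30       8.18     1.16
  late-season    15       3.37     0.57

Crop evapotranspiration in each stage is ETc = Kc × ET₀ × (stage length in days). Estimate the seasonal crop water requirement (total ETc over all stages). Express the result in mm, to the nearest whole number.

379 mm

initial: 0.38 × 3.84 × 45 = 65.66 mm
mid-season: 1.16 × 8.18 × 30 = 284.66 mm
late-season: 0.57 × 3.37 × 15 = 28.81 mm
Seasonal total = 379.13 mm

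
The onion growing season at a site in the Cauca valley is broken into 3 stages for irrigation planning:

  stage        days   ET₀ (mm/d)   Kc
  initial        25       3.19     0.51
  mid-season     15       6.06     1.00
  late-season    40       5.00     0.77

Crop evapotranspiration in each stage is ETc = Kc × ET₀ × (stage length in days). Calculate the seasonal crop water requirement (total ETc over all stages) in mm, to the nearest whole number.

286 mm

initial: 0.51 × 3.19 × 25 = 40.67 mm
mid-season: 1.00 × 6.06 × 15 = 90.90 mm
late-season: 0.77 × 5.00 × 40 = 154.00 mm
Seasonal total = 285.57 mm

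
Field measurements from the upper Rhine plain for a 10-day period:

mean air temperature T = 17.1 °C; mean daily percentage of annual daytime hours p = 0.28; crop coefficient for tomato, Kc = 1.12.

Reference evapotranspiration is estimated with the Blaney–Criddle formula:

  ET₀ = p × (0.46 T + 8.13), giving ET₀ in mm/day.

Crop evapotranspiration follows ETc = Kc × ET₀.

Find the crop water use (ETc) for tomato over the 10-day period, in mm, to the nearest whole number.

50 mm

ET₀ = 0.28 × (0.46 × 17.1 + 8.13) = 0.28 × 15.996 = 4.4789 mm/d
ETc = Kc × ET₀ = 1.12 × 4.4789 = 5.0164 mm/d
Over 10 days: 5.0164 × 10 = 50.164 mm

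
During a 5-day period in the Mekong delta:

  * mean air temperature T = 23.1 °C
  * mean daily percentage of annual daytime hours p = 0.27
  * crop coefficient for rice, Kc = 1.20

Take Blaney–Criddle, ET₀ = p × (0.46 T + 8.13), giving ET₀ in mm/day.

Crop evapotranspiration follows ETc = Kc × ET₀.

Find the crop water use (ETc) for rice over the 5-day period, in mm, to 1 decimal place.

ET₀ = 0.27 × (0.46 × 23.1 + 8.13) = 0.27 × 18.756 = 5.0641 mm/d
ETc = Kc × ET₀ = 1.20 × 5.0641 = 6.0769 mm/d
Over 5 days: 6.0769 × 5 = 30.385 mm

30.4 mm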